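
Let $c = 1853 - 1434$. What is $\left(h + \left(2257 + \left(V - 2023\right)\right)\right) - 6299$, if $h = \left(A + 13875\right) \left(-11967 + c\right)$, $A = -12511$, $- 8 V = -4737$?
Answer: $- \frac{126055559}{8} \approx -1.5757 \cdot 10^{7}$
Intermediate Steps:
$V = \frac{4737}{8}$ ($V = \left(- \frac{1}{8}\right) \left(-4737\right) = \frac{4737}{8} \approx 592.13$)
$c = 419$
$h = -15751472$ ($h = \left(-12511 + 13875\right) \left(-11967 + 419\right) = 1364 \left(-11548\right) = -15751472$)
$\left(h + \left(2257 + \left(V - 2023\right)\right)\right) - 6299 = \left(-15751472 + \left(2257 + \left(\frac{4737}{8} - 2023\right)\right)\right) - 6299 = \left(-15751472 + \left(2257 - \frac{11447}{8}\right)\right) - 6299 = \left(-15751472 + \frac{6609}{8}\right) - 6299 = - \frac{126005167}{8} - 6299 = - \frac{126055559}{8}$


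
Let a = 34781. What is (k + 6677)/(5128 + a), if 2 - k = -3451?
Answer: 10130/39909 ≈ 0.25383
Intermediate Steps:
k = 3453 (k = 2 - 1*(-3451) = 2 + 3451 = 3453)
(k + 6677)/(5128 + a) = (3453 + 6677)/(5128 + 34781) = 10130/39909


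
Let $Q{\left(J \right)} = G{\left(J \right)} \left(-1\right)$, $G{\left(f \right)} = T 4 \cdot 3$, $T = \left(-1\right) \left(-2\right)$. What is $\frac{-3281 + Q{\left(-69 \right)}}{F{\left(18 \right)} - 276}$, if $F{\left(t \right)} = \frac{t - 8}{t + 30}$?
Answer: $\frac{79320}{6619} \approx 11.984$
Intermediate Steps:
$F{\left(t \right)} = \frac{-8 + t}{30 + t}$
$T = 2$
$G{\left(f \right)} = 24$ ($G{\left(f \right)} = 2 \cdot 4 \cdot 3 = 8 \cdot 3 = 24$)
$Q{\left(J \right)} = -24$ ($Q{\left(J \right)} = 24 \left(-1\right) = -24$)
$\frac{-3281 + Q{\left(-69 \right)}}{F{\left(18 \right)} - 276} = \frac{-3281 - 24}{\frac{-8 + 18}{30 + 18} - 276} = - \frac{3305}{\frac{1}{48} \cdot 10 - 276} = - \frac{3305}{\frac{5}{24} - 276} = - \frac{3305}{- \frac{6619}{24}} = \left(-3305\right) \left(- \frac{24}{6619}\right) = \frac{79320}{6619}$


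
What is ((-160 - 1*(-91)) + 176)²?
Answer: 11449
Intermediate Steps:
((-160 - 1*(-91)) + 176)² = ((-160 + 91) + 176)² = (-69 + 176)² = 107² = 11449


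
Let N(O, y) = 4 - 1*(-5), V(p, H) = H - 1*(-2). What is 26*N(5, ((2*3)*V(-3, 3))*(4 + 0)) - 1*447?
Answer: -213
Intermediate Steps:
V(p, H) = 2 + H (V(p, H) = H + 2 = 2 + H)
N(O, y) = 9 (N(O, y) = 4 + 5 = 9)
26*N(5, ((2*3)*V(-3, 3))*(4 + 0)) - 1*447 = 26*9 - 1*447 = 234 - 447 = -213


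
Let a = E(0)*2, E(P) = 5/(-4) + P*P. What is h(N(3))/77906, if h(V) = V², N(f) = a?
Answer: 25/311624 ≈ 8.0225e-5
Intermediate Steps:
E(P) = -5/4 + P² (E(P) = 5*(-¼) + P² = -5/4 + P²)
a = -5/2 (a = (-5/4 + 0²)*2 = (-5/4 + 0)*2 = -5/4*2 = -5/2 ≈ -2.5000)
N(f) = -5/2
h(N(3))/77906 = (-5/2)²/77906 = (25/4)*(1/77906) = 25/311624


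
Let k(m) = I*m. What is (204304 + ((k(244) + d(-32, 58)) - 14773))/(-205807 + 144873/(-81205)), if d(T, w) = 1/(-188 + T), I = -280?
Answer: -433089310979/735358901552 ≈ -0.58895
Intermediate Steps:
k(m) = -280*m
(204304 + ((k(244) + d(-32, 58)) - 14773))/(-205807 + 144873/(-81205)) = (204304 + ((-280*244 + 1/(-188 - 32)) - 14773))/(-205807 + 144873/(-81205)) = (204304 + ((-68320 + 1/(-220)) - 14773))/(-205807 + 144873*(-1/81205)) = (204304 + ((-68320 - 1/220) - 14773))/(-205807 - 144873/81205) = (204304 + (-15030401/220 - 14773))/(-16712702308/81205) = (204304 - 18280461/220)*(-81205/16712702308) = (26666419/220)*(-81205/16712702308) = -433089310979/735358901552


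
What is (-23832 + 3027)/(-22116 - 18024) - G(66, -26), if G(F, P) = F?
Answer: -175229/2676 ≈ -65.482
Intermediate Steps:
(-23832 + 3027)/(-22116 - 18024) - G(66, -26) = (-23832 + 3027)/(-22116 - 18024) - 1*66 = -20805/(-40140) - 66 = -20805*(-1/40140) - 66 = 1387/2676 - 66 = -175229/2676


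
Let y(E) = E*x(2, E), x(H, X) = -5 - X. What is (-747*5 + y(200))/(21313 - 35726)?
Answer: 44735/14413 ≈ 3.1038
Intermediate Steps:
y(E) = E*(-5 - E)
(-747*5 + y(200))/(21313 - 35726) = (-747*5 - 1*200*(5 + 200))/(21313 - 35726) = (-3735 - 1*200*205)/(-14413) = (-3735 - 41000)*(-1/14413) = -44735*(-1/14413) = 44735/14413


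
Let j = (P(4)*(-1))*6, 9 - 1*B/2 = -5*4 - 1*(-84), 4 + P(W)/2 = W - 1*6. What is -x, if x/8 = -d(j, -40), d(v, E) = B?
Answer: -880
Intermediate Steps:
P(W) = -20 + 2*W (P(W) = -8 + 2*(W - 1*6) = -8 + 2*(W - 6) = -8 + 2*(-6 + W) = -8 + (-12 + 2*W) = -20 + 2*W)
B = -110 (B = 18 - 2*(-5*4 - 1*(-84)) = 18 - 2*(-20 + 84) = 18 - 2*64 = 18 - 128 = -110)
j = 72 (j = ((-20 + 2*4)*(-1))*6 = ((-20 + 8)*(-1))*6 = -12*(-1)*6 = 12*6 = 72)
d(v, E) = -110
x = 880 (x = 8*(-1*(-110)) = 8*110 = 880)
-x = -1*880 = -880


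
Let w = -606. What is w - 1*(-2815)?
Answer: 2209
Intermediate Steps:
w - 1*(-2815) = -606 - 1*(-2815) = -606 + 2815 = 2209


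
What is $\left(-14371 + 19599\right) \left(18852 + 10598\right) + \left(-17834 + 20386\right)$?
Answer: $153967152$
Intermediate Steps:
$\left(-14371 + 19599\right) \left(18852 + 10598\right) + \left(-17834 + 20386\right) = 5228 \cdot 29450 + 2552 = 153964600 + 2552 = 153967152$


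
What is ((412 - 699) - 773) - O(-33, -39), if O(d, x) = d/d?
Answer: -1061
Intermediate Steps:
O(d, x) = 1
((412 - 699) - 773) - O(-33, -39) = ((412 - 699) - 773) - 1*1 = (-287 - 773) - 1 = -1060 - 1 = -1061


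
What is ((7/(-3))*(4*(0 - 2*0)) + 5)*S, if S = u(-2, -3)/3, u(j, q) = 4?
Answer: 20/3 ≈ 6.6667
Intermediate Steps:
S = 4/3 ≈ 1.3333
((7/(-3))*(4*(0 - 2*0)) + 5)*S = ((7/(-3))*(4*(0 - 2*0)) + 5)*(4/3) = ((7*(-1/3))*(4*(0 - 1*0)) + 5)*(4/3) = (-28*(0 + 0)/3 + 5)*(4/3) = (-28*0/3 + 5)*(4/3) = (-7/3*0 + 5)*(4/3) = (0 + 5)*(4/3) = 5*(4/3) = 20/3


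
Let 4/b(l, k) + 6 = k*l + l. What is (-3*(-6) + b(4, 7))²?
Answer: 55696/169 ≈ 329.56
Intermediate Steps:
b(l, k) = 4/(-6 + l + k*l) (b(l, k) = 4/(-6 + (k*l + l)) = 4/(-6 + (l + k*l)) = 4/(-6 + l + k*l))
(-3*(-6) + b(4, 7))² = (-3*(-6) + 4/(-6 + 4 + 7*4))² = (18 + 4/(-6 + 4 + 28))² = (18 + 4/26)² = (18 + 4*(1/26))² = (18 + 2/13)² = (236/13)² = 55696/169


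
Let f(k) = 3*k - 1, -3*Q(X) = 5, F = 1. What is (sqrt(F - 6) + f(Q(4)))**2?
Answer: (6 - I*sqrt(5))**2 ≈ 31.0 - 26.833*I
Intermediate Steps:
Q(X) = -5/3 (Q(X) = -1/3*5 = -5/3)
f(k) = -1 + 3*k
(sqrt(F - 6) + f(Q(4)))**2 = (sqrt(1 - 6) + (-1 + 3*(-5/3)))**2 = (sqrt(-5) + (-1 - 5))**2 = (I*sqrt(5) - 6)**2 = (-6 + I*sqrt(5))**2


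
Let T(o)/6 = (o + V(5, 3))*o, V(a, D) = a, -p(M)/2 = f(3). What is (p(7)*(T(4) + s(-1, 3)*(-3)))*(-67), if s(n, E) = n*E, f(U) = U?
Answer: 90450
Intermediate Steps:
p(M) = -6 (p(M) = -2*3 = -6)
s(n, E) = E*n
T(o) = 6*o*(5 + o) (T(o) = 6*((o + 5)*o) = 6*((5 + o)*o) = 6*(o*(5 + o)) = 6*o*(5 + o))
(p(7)*(T(4) + s(-1, 3)*(-3)))*(-67) = -6*(6*4*(5 + 4) + (3*(-1))*(-3))*(-67) = -6*(6*4*9 - 3*(-3))*(-67) = -6*(216 + 9)*(-67) = -6*225*(-67) = -1350*(-67) = 90450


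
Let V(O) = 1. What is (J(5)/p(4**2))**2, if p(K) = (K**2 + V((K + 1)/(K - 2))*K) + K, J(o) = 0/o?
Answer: 0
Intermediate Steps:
J(o) = 0
p(K) = K**2 + 2*K (p(K) = (K**2 + 1*K) + K = (K**2 + K) + K = (K + K**2) + K = K**2 + 2*K)
(J(5)/p(4**2))**2 = (0/((4**2*(2 + 4**2))))**2 = (0/((16*(2 + 16))))**2 = (0/((16*18)))**2 = (0/288)**2 = (0*(1/288))**2 = 0**2 = 0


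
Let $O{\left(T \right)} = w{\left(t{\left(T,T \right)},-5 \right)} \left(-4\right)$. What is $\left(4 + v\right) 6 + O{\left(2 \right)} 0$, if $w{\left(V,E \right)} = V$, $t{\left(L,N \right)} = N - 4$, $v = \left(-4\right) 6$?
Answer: $-120$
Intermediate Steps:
$v = -24$
$t{\left(L,N \right)} = -4 + N$
$O{\left(T \right)} = 16 - 4 T$ ($O{\left(T \right)} = \left(-4 + T\right) \left(-4\right) = 16 - 4 T$)
$\left(4 + v\right) 6 + O{\left(2 \right)} 0 = \left(4 - 24\right) 6 + \left(16 - 8\right) 0 = \left(-20\right) 6 + \left(16 - 8\right) 0 = -120 + 8 \cdot 0 = -120 + 0 = -120$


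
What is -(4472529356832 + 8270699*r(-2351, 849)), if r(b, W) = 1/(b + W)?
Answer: -6717739085690965/1502 ≈ -4.4725e+12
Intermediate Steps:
r(b, W) = 1/(W + b)
-(4472529356832 + 8270699*r(-2351, 849)) = -(4472529356832 + 8270699/(849 - 2351)) = -8270699/(1/(540768 + 1/(-1502))) = -8270699/(1/(540768 - 1/1502)) = -8270699/(1/(812233535/1502)) = -8270699/1502/812233535 = -8270699*812233535/1502 = -6717739085690965/1502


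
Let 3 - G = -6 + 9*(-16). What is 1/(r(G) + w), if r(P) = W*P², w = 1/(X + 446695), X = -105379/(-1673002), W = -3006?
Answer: -747321733769/52587127724188681124 ≈ -1.4211e-8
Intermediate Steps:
X = 105379/1673002 (X = -105379*(-1/1673002) = 105379/1673002 ≈ 0.062988)
G = 153 (G = 3 - (-6 + 9*(-16)) = 3 - (-6 - 144) = 3 - 1*(-150) = 3 + 150 = 153)
w = 1673002/747321733769 (w = 1/(105379/1673002 + 446695) = 1/(747321733769/1673002) = 1673002/747321733769 ≈ 2.2387e-6)
r(P) = -3006*P²
1/(r(G) + w) = 1/(-3006*153² + 1673002/747321733769) = 1/(-3006*23409 + 1673002/747321733769) = 1/(-70367454 + 1673002/747321733769) = 1/(-52587127724188681124/747321733769) = -747321733769/52587127724188681124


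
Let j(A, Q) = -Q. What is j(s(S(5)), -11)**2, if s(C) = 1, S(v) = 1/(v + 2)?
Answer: 121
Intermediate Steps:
S(v) = 1/(2 + v)
j(s(S(5)), -11)**2 = (-1*(-11))**2 = 11**2 = 121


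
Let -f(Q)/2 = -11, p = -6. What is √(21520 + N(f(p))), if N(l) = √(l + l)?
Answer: √(21520 + 2*√11) ≈ 146.72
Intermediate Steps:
f(Q) = 22 (f(Q) = -2*(-11) = 22)
N(l) = √2*√l (N(l) = √(2*l) = √2*√l)
√(21520 + N(f(p))) = √(21520 + √2*√22) = √(21520 + 2*√11)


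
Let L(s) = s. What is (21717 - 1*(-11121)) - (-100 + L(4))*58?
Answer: 38406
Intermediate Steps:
(21717 - 1*(-11121)) - (-100 + L(4))*58 = (21717 - 1*(-11121)) - (-100 + 4)*58 = (21717 + 11121) - (-96)*58 = 32838 - 1*(-5568) = 32838 + 5568 = 38406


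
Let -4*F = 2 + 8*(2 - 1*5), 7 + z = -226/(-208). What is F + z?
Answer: -43/104 ≈ -0.41346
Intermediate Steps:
z = -615/104 (z = -7 - 226/(-208) = -7 - 226*(-1/208) = -7 + 113/104 = -615/104 ≈ -5.9135)
F = 11/2 (F = -(2 + 8*(2 - 1*5))/4 = -(2 + 8*(2 - 5))/4 = -(2 + 8*(-3))/4 = -(2 - 24)/4 = -¼*(-22) = 11/2 ≈ 5.5000)
F + z = 11/2 - 615/104 = -43/104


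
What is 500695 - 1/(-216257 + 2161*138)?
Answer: 41037462894/81961 ≈ 5.0070e+5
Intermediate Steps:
500695 - 1/(-216257 + 2161*138) = 500695 - 1/(-216257 + 298218) = 500695 - 1/81961 = 41037462894/81961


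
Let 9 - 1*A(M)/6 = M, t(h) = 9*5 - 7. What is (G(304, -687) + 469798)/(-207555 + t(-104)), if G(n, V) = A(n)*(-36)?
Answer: -533518/207517 ≈ -2.5710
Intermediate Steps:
t(h) = 38 (t(h) = 45 - 7 = 38)
A(M) = 54 - 6*M
G(n, V) = -1944 + 216*n (G(n, V) = (54 - 6*n)*(-36) = -1944 + 216*n)
(G(304, -687) + 469798)/(-207555 + t(-104)) = ((-1944 + 216*304) + 469798)/(-207555 + 38) = ((-1944 + 65664) + 469798)/(-207517) = (63720 + 469798)*(-1/207517) = 533518*(-1/207517) = -533518/207517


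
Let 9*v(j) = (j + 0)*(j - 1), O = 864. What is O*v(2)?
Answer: 192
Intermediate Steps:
v(j) = j*(-1 + j)/9 (v(j) = ((j + 0)*(j - 1))/9 = (j*(-1 + j))/9 = j*(-1 + j)/9)
O*v(2) = 864*((⅑)*2*(-1 + 2)) = 864*((⅑)*2*1) = 864*(2/9) = 192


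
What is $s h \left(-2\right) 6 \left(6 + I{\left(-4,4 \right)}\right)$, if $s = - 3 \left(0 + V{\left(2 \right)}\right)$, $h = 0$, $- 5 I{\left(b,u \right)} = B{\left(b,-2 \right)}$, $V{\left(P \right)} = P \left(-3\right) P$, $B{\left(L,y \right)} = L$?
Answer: $0$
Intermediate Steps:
$V{\left(P \right)} = - 3 P^{2}$ ($V{\left(P \right)} = - 3 P P = - 3 P^{2}$)
$I{\left(b,u \right)} = - \frac{b}{5}$
$s = 36$ ($s = - 3 \left(0 - 3 \cdot 2^{2}\right) = - 3 \left(0 - 12\right) = \left(-3\right) \left(-12\right) = 36$)
$s h \left(-2\right) 6 \left(6 + I{\left(-4,4 \right)}\right) = 36 \cdot 0 \left(-2\right) 6 \left(6 - - \frac{4}{5}\right) = 36 \cdot 0 \cdot 6 \left(6 + \frac{4}{5}\right) = 0 \cdot 6 \cdot \frac{34}{5} = 0 \cdot \frac{204}{5} = 0$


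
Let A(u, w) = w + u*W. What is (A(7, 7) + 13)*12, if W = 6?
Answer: 744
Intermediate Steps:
A(u, w) = w + 6*u (A(u, w) = w + u*6 = w + 6*u)
(A(7, 7) + 13)*12 = ((7 + 6*7) + 13)*12 = ((7 + 42) + 13)*12 = (49 + 13)*12 = 62*12 = 744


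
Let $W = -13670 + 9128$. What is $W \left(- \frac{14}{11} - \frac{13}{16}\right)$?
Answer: $\frac{833457}{88} \approx 9471.1$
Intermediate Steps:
$W = -4542$
$W \left(- \frac{14}{11} - \frac{13}{16}\right) = - 4542 \left(- \frac{14}{11} - \frac{13}{16}\right) = \left(-4542\right) \left(- \frac{367}{176}\right) = \frac{833457}{88}$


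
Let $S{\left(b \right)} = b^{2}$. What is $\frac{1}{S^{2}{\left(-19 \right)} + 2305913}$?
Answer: $\frac{1}{2436234} \approx 4.1047 \cdot 10^{-7}$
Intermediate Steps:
$\frac{1}{S^{2}{\left(-19 \right)} + 2305913} = \frac{1}{\left(\left(-19\right)^{2}\right)^{2} + 2305913} = \frac{1}{361^{2} + 2305913} = \frac{1}{130321 + 2305913} = \frac{1}{2436234}$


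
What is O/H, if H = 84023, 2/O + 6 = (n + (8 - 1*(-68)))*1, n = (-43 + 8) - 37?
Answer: -1/84023 ≈ -1.1902e-5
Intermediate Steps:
n = -72 (n = -35 - 37 = -72)
O = -1 (O = 2/(-6 + (-72 + (8 - 1*(-68)))*1) = 2/(-6 + (-72 + (8 + 68))*1) = 2/(-6 + (-72 + 76)*1) = 2/(-6 + 4*1) = 2/(-6 + 4) = 2/(-2) = 2*(-1/2) = -1)
O/H = -1/84023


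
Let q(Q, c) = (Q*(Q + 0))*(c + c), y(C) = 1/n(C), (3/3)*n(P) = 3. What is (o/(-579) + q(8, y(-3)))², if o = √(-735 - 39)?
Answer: 610286842/335241 - 256*I*√86/579 ≈ 1820.4 - 4.1003*I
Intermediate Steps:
n(P) = 3
o = 3*I*√86 (o = √(-774) = 3*I*√86 ≈ 27.821*I)
y(C) = ⅓ (y(C) = 1/3 = ⅓)
q(Q, c) = 2*c*Q² (q(Q, c) = (Q*Q)*(2*c) = Q²*(2*c) = 2*c*Q²)
(o/(-579) + q(8, y(-3)))² = ((3*I*√86)/(-579) + 2*(⅓)*8²)² = ((3*I*√86)*(-1/579) + 2*(⅓)*64)² = (-I*√86/193 + 128/3)² = (128/3 - I*√86/193)²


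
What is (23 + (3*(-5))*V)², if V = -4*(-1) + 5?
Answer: 12544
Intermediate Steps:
V = 9 (V = 4 + 5 = 9)
(23 + (3*(-5))*V)² = (23 + (3*(-5))*9)² = (23 - 15*9)² = (23 - 135)² = (-112)² = 12544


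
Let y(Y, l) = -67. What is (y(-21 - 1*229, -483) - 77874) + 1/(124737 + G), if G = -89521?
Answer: -2744770255/35216 ≈ -77941.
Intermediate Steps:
(y(-21 - 1*229, -483) - 77874) + 1/(124737 + G) = (-67 - 77874) + 1/(124737 - 89521) = -77941 + 1/35216 = -2744770255/35216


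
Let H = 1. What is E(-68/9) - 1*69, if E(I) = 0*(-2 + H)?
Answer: -69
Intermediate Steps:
E(I) = 0 (E(I) = 0*(-2 + 1) = 0*(-1) = 0)
E(-68/9) - 1*69 = 0 - 1*69 = 0 - 69 = -69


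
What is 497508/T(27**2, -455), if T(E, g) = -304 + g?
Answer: -15076/23 ≈ -655.48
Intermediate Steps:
497508/T(27**2, -455) = 497508/(-304 - 455) = 497508/(-759) = 497508*(-1/759) = -15076/23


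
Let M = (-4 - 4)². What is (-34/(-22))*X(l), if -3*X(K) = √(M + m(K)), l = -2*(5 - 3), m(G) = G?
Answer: -34*√15/33 ≈ -3.9903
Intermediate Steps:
l = -4 (l = -2*2 = -4)
M = 64 (M = (-8)² = 64)
X(K) = -√(64 + K)/3
(-34/(-22))*X(l) = (-34/(-22))*(-√(64 - 4)/3) = (-34*(-1/22))*(-2*√15/3) = 17*(-2*√15/3)/11 = -34*√15/33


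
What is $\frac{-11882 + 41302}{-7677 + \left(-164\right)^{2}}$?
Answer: $\frac{29420}{19219} \approx 1.5308$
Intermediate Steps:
$\frac{-11882 + 41302}{-7677 + \left(-164\right)^{2}} = \frac{29420}{-7677 + 26896} = \frac{29420}{19219}$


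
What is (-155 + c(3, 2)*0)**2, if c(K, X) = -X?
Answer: 24025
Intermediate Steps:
(-155 + c(3, 2)*0)**2 = (-155 - 1*2*0)**2 = (-155 - 2*0)**2 = (-155 + 0)**2 = (-155)**2 = 24025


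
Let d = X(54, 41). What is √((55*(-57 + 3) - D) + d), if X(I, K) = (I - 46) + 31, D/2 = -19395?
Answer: √35859 ≈ 189.36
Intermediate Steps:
D = -38790 (D = 2*(-19395) = -38790)
X(I, K) = -15 + I (X(I, K) = (-46 + I) + 31 = -15 + I)
d = 39 (d = -15 + 54 = 39)
√((55*(-57 + 3) - D) + d) = √((55*(-57 + 3) - 1*(-38790)) + 39) = √((55*(-54) + 38790) + 39) = √((-2970 + 38790) + 39) = √(35820 + 39) = √35859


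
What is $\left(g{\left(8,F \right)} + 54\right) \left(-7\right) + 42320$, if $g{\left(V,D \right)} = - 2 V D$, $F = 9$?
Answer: $42950$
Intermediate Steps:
$g{\left(V,D \right)} = - 2 D V$
$\left(g{\left(8,F \right)} + 54\right) \left(-7\right) + 42320 = \left(\left(-2\right) 9 \cdot 8 + 54\right) \left(-7\right) + 42320 = \left(-144 + 54\right) \left(-7\right) + 42320 = \left(-90\right) \left(-7\right) + 42320 = 630 + 42320 = 42950$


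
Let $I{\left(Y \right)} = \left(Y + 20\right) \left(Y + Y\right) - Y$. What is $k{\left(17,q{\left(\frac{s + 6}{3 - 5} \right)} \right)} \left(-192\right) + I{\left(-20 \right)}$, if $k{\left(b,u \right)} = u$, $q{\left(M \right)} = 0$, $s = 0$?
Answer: $20$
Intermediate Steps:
$I{\left(Y \right)} = - Y + 2 Y \left(20 + Y\right)$ ($I{\left(Y \right)} = \left(20 + Y\right) 2 Y - Y = 2 Y \left(20 + Y\right) - Y = - Y + 2 Y \left(20 + Y\right)$)
$k{\left(17,q{\left(\frac{s + 6}{3 - 5} \right)} \right)} \left(-192\right) + I{\left(-20 \right)} = 0 \left(-192\right) - 20 \left(39 + 2 \left(-20\right)\right) = 0 - 20 \left(39 - 40\right) = 0 - -20 = 0 + 20 = 20$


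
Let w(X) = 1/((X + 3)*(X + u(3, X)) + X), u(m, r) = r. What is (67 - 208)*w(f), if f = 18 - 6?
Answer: -47/124 ≈ -0.37903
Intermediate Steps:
f = 12
w(X) = 1/(X + 2*X*(3 + X)) (w(X) = 1/((X + 3)*(X + X) + X) = 1/((3 + X)*(2*X) + X) = 1/(2*X*(3 + X) + X) = 1/(X + 2*X*(3 + X)))
(67 - 208)*w(f) = (67 - 208)*(1/(12*(7 + 2*12))) = -47/(4*(7 + 24)) = -47/(4*31) = -141*1/372 = -47/124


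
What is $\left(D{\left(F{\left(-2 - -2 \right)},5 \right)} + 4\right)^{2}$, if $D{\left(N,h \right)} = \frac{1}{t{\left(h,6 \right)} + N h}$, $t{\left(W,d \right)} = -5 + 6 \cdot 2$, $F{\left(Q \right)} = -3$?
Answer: $\frac{961}{64} \approx 15.016$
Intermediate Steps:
$t{\left(W,d \right)} = 7$ ($t{\left(W,d \right)} = -5 + 12 = 7$)
$D{\left(N,h \right)} = \frac{1}{7 + N h}$
$\left(D{\left(F{\left(-2 - -2 \right)},5 \right)} + 4\right)^{2} = \left(\frac{1}{7 - 15} + 4\right)^{2} = \left(\frac{1}{-8} + 4\right)^{2} = \left(- \frac{1}{8} + 4\right)^{2} = \left(\frac{31}{8}\right)^{2} = \frac{961}{64}$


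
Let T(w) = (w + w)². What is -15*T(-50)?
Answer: -150000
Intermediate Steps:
T(w) = 4*w² (T(w) = (2*w)² = 4*w²)
-15*T(-50) = -60*(-50)² = -60*2500 = -15*10000 = -150000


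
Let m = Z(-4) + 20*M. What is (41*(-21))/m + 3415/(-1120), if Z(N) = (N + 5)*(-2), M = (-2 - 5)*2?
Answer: 43/10528 ≈ 0.0040843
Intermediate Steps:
M = -14 (M = -7*2 = -14)
Z(N) = -10 - 2*N (Z(N) = (5 + N)*(-2) = -10 - 2*N)
m = -282 (m = (-10 - 2*(-4)) + 20*(-14) = (-10 + 8) - 280 = -2 - 280 = -282)
(41*(-21))/m + 3415/(-1120) = (41*(-21))/(-282) + 3415/(-1120) = -861*(-1/282) + 3415*(-1/1120) = 287/94 - 683/224 = 43/10528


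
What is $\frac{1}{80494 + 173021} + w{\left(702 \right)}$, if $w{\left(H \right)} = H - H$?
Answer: $\frac{1}{253515} \approx 3.9445 \cdot 10^{-6}$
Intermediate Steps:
$w{\left(H \right)} = 0$
$\frac{1}{80494 + 173021} + w{\left(702 \right)} = \frac{1}{80494 + 173021} + 0 = \frac{1}{253515} + 0 = \frac{1}{253515}$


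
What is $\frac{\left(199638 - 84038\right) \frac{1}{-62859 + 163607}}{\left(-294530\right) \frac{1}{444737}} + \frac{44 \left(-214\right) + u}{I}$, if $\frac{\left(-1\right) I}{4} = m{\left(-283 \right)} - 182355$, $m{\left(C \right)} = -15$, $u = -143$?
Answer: $- \frac{944684477020849}{541152126020280} \approx -1.7457$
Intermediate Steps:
$I = 729480$ ($I = - 4 \left(-15 - 182355\right) = \left(-4\right) \left(-182370\right) = 729480$)
$\frac{\left(199638 - 84038\right) \frac{1}{-62859 + 163607}}{\left(-294530\right) \frac{1}{444737}} + \frac{44 \left(-214\right) + u}{I} = \frac{\left(199638 - 84038\right) \frac{1}{-62859 + 163607}}{\left(-294530\right) \frac{1}{444737}} + \frac{44 \left(-214\right) - 143}{729480} = \frac{115600 \cdot \frac{1}{100748}}{\left(-294530\right) \frac{1}{444737}} + \left(-9416 - 143\right) \frac{1}{729480} = \frac{115600 \cdot \frac{1}{100748}}{- \frac{294530}{444737}} - \frac{9559}{729480} = \frac{28900}{25187} \left(- \frac{444737}{294530}\right) - \frac{9559}{729480} = - \frac{1285289930}{741832711} - \frac{9559}{729480} = - \frac{944684477020849}{541152126020280}$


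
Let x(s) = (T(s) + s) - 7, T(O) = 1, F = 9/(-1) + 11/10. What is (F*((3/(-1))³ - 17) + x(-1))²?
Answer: 2900209/25 ≈ 1.1601e+5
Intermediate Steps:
F = -79/10 (F = 9*(-1) + 11*(⅒) = -9 + 11/10 = -79/10 ≈ -7.9000)
x(s) = -6 + s (x(s) = (1 + s) - 7 = -6 + s)
(F*((3/(-1))³ - 17) + x(-1))² = (-79*((3/(-1))³ - 17)/10 + (-6 - 1))² = (-79*((3*(-1))³ - 17)/10 - 7)² = (-79*((-3)³ - 17)/10 - 7)² = (-79*(-27 - 17)/10 - 7)² = (-79/10*(-44) - 7)² = (1738/5 - 7)² = (1703/5)² = 2900209/25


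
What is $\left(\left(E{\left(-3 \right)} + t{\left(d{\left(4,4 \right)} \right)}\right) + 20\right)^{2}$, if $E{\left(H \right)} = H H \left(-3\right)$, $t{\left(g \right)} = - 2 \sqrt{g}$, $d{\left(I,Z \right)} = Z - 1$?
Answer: $61 + 28 \sqrt{3} \approx 109.5$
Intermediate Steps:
$d{\left(I,Z \right)} = -1 + Z$
$E{\left(H \right)} = - 3 H^{2}$ ($E{\left(H \right)} = H^{2} \left(-3\right) = - 3 H^{2}$)
$\left(\left(E{\left(-3 \right)} + t{\left(d{\left(4,4 \right)} \right)}\right) + 20\right)^{2} = \left(\left(- 3 \left(-3\right)^{2} - 2 \sqrt{-1 + 4}\right) + 20\right)^{2} = \left(\left(\left(-3\right) 9 - 2 \sqrt{3}\right) + 20\right)^{2} = \left(\left(-27 - 2 \sqrt{3}\right) + 20\right)^{2} = \left(-7 - 2 \sqrt{3}\right)^{2}$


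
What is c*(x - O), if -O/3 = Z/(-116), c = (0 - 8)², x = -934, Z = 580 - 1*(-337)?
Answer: -1777520/29 ≈ -61294.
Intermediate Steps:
Z = 917 (Z = 580 + 337 = 917)
c = 64 (c = (-8)² = 64)
O = 2751/116 (O = -2751/(-116) = -2751*(-1)/116 = -3*(-917/116) = 2751/116 ≈ 23.716)
c*(x - O) = 64*(-934 - 1*2751/116) = 64*(-934 - 2751/116) = 64*(-111095/116) = -1777520/29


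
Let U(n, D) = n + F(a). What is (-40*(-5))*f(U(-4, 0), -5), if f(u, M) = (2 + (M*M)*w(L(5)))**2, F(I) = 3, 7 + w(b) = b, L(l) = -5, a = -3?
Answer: 17760800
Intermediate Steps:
w(b) = -7 + b
U(n, D) = 3 + n (U(n, D) = n + 3 = 3 + n)
f(u, M) = (2 - 12*M**2)**2 (f(u, M) = (2 + (M*M)*(-7 - 5))**2 = (2 + M**2*(-12))**2 = (2 - 12*M**2)**2)
(-40*(-5))*f(U(-4, 0), -5) = (-40*(-5))*(4*(-1 + 6*(-5)**2)**2) = 200*(4*(-1 + 6*25)**2) = 200*(4*(-1 + 150)**2) = 200*(4*149**2) = 200*(4*22201) = 200*88804 = 17760800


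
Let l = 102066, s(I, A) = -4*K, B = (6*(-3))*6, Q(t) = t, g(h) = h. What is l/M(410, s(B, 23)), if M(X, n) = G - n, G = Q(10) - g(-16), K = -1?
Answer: 51033/11 ≈ 4639.4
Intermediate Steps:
B = -108 (B = -18*6 = -108)
G = 26 (G = 10 - 1*(-16) = 10 + 16 = 26)
s(I, A) = 4 (s(I, A) = -4*(-1) = 4)
M(X, n) = 26 - n
l/M(410, s(B, 23)) = 102066/(26 - 1*4) = 102066/(26 - 4) = 102066/22 = 102066*(1/22) = 51033/11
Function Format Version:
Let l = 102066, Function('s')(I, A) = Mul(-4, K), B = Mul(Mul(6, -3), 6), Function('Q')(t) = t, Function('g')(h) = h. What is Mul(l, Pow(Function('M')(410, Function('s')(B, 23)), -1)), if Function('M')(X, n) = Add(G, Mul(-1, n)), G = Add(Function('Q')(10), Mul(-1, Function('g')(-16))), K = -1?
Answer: Rational(51033, 11) ≈ 4639.4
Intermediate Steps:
B = -108 (B = Mul(-18, 6) = -108)
G = 26 (G = Add(10, Mul(-1, -16)) = Add(10, 16) = 26)
Function('s')(I, A) = 4 (Function('s')(I, A) = Mul(-4, -1) = 4)
Function('M')(X, n) = Add(26, Mul(-1, n))
Mul(l, Pow(Function('M')(410, Function('s')(B, 23)), -1)) = Mul(102066, Pow(Add(26, Mul(-1, 4)), -1)) = Mul(102066, Pow(Add(26, -4), -1)) = Mul(102066, Pow(22, -1)) = Mul(102066, Rational(1, 22)) = Rational(51033, 11)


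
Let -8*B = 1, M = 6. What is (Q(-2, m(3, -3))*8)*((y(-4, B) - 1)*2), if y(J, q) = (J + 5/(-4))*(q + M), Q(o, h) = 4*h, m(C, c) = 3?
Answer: -6114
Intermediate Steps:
B = -⅛ (B = -⅛*1 = -⅛ ≈ -0.12500)
y(J, q) = (6 + q)*(-5/4 + J) (y(J, q) = (J + 5/(-4))*(q + 6) = (J + 5*(-¼))*(6 + q) = (J - 5/4)*(6 + q) = (-5/4 + J)*(6 + q) = (6 + q)*(-5/4 + J))
(Q(-2, m(3, -3))*8)*((y(-4, B) - 1)*2) = ((4*3)*8)*(((-15/2 + 6*(-4) - 5/4*(-⅛) - 4*(-⅛)) - 1)*2) = (12*8)*(((-15/2 - 24 + 5/32 + ½) - 1)*2) = 96*((-987/32 - 1)*2) = 96*(-1019/32*2) = 96*(-1019/16) = -6114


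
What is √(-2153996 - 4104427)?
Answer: I*√6258423 ≈ 2501.7*I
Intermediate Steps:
√(-2153996 - 4104427) = √(-6258423) = I*√6258423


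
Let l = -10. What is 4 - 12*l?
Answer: 124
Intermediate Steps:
4 - 12*l = 4 - 12*(-10) = 4 + 120 = 124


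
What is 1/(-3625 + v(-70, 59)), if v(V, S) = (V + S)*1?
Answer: -1/3636 ≈ -0.00027503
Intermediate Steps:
v(V, S) = S + V (v(V, S) = (S + V)*1 = S + V)
1/(-3625 + v(-70, 59)) = 1/(-3625 + (59 - 70)) = 1/(-3625 - 11) = 1/(-3636) = -1/3636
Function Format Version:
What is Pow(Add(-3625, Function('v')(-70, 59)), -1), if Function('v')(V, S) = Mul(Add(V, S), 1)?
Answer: Rational(-1, 3636) ≈ -0.00027503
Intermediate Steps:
Function('v')(V, S) = Add(S, V) (Function('v')(V, S) = Mul(Add(S, V), 1) = Add(S, V))
Pow(Add(-3625, Function('v')(-70, 59)), -1) = Pow(Add(-3625, Add(59, -70)), -1) = Pow(Add(-3625, -11), -1) = Pow(-3636, -1) = Rational(-1, 3636)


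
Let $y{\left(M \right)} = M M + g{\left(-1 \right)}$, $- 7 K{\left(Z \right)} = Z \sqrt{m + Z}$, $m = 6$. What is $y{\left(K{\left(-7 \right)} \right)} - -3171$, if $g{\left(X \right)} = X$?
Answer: $3169$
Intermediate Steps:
$K{\left(Z \right)} = - \frac{Z \sqrt{6 + Z}}{7}$
$y{\left(M \right)} = -1 + M^{2}$ ($y{\left(M \right)} = M M - 1 = M^{2} - 1 = -1 + M^{2}$)
$y{\left(K{\left(-7 \right)} \right)} - -3171 = \left(-1 + \left(\left(- \frac{1}{7}\right) \left(-7\right) \sqrt{6 - 7}\right)^{2}\right) - -3171 = \left(-1 + \left(\left(- \frac{1}{7}\right) \left(-7\right) \sqrt{-1}\right)^{2}\right) + 3171 = \left(-1 + \left(\left(- \frac{1}{7}\right) \left(-7\right) i\right)^{2}\right) + 3171 = \left(-1 + i^{2}\right) + 3171 = \left(-1 - 1\right) + 3171 = -2 + 3171 = 3169$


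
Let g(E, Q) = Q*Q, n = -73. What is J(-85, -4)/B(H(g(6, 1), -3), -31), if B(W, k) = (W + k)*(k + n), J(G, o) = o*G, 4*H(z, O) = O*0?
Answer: 85/806 ≈ 0.10546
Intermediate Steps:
g(E, Q) = Q²
H(z, O) = 0 (H(z, O) = (O*0)/4 = (¼)*0 = 0)
J(G, o) = G*o
B(W, k) = (-73 + k)*(W + k) (B(W, k) = (W + k)*(k - 73) = (W + k)*(-73 + k) = (-73 + k)*(W + k))
J(-85, -4)/B(H(g(6, 1), -3), -31) = (-85*(-4))/((-31)² - 73*0 - 73*(-31) + 0*(-31)) = 340/(961 + 0 + 2263 + 0) = 340/3224 = 340*(1/3224) = 85/806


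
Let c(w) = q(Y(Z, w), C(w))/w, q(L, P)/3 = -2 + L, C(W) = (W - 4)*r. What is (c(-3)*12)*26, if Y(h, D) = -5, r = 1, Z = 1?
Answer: 2184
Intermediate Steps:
C(W) = -4 + W (C(W) = (W - 4)*1 = (-4 + W)*1 = -4 + W)
q(L, P) = -6 + 3*L (q(L, P) = 3*(-2 + L) = -6 + 3*L)
c(w) = -21/w (c(w) = (-6 + 3*(-5))/w = (-6 - 15)/w = -21/w)
(c(-3)*12)*26 = (-21/(-3)*12)*26 = (-21*(-⅓)*12)*26 = (7*12)*26 = 84*26 = 2184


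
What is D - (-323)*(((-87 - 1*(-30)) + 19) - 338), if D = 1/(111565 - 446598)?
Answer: -40689087785/335033 ≈ -1.2145e+5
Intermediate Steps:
D = -1/335033 (D = 1/(-335033) = -1/335033 ≈ -2.9848e-6)
D - (-323)*(((-87 - 1*(-30)) + 19) - 338) = -1/335033 - (-323)*(((-87 - 1*(-30)) + 19) - 338) = -1/335033 - (-323)*(((-87 + 30) + 19) - 338) = -1/335033 - (-323)*((-57 + 19) - 338) = -1/335033 - (-323)*(-38 - 338) = -1/335033 - (-323)*(-376) = -1/335033 - 1*121448 = -1/335033 - 121448 = -40689087785/335033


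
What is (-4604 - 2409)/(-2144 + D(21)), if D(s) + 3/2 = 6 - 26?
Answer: 14026/4331 ≈ 3.2385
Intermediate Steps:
D(s) = -43/2 (D(s) = -3/2 + (6 - 26) = -3/2 - 20 = -43/2)
(-4604 - 2409)/(-2144 + D(21)) = (-4604 - 2409)/(-2144 - 43/2) = -7013/(-4331/2) = -7013*(-2/4331) = 14026/4331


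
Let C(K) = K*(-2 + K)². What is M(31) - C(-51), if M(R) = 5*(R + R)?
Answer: 143569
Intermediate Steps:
M(R) = 10*R (M(R) = 5*(2*R) = 10*R)
M(31) - C(-51) = 10*31 - (-51)*(-2 - 51)² = 310 - (-51)*(-53)² = 310 - (-51)*2809 = 310 - 1*(-143259) = 310 + 143259 = 143569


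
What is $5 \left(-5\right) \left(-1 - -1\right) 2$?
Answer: $0$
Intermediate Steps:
$5 \left(-5\right) \left(-1 - -1\right) 2 = - 25 \left(-1 + 1\right) 2 = \left(-25\right) 0 \cdot 2 = 0 \cdot 2 = 0$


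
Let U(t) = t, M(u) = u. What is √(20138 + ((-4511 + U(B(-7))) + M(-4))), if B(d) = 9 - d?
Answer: √15639 ≈ 125.06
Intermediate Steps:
√(20138 + ((-4511 + U(B(-7))) + M(-4))) = √(20138 + ((-4511 + (9 - 1*(-7))) - 4)) = √(20138 + ((-4511 + (9 + 7)) - 4)) = √(20138 + ((-4511 + 16) - 4)) = √(20138 + (-4495 - 4)) = √(20138 - 4499) = √15639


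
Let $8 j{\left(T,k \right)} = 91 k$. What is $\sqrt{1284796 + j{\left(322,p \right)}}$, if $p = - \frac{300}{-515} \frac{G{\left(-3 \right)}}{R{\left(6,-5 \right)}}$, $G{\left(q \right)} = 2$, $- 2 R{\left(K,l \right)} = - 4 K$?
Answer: $\frac{\sqrt{54521649921}}{206} \approx 1133.5$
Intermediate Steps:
$R{\left(K,l \right)} = 2 K$ ($R{\left(K,l \right)} = - \frac{\left(-4\right) K}{2} = 2 K$)
$p = \frac{10}{103}$ ($p = - \frac{300}{-515} \frac{2}{2 \cdot 6} = \left(-300\right) \left(- \frac{1}{515}\right) \frac{2}{12} = \frac{60 \cdot 2 \cdot \frac{1}{12}}{103} = \frac{60}{103} \cdot \frac{1}{6} = \frac{10}{103} \approx 0.097087$)
$j{\left(T,k \right)} = \frac{91 k}{8}$
$\sqrt{1284796 + j{\left(322,p \right)}} = \sqrt{1284796 + \frac{91}{8} \cdot \frac{10}{103}} = \sqrt{1284796 + \frac{455}{412}} = \sqrt{\frac{529336407}{412}} = \frac{\sqrt{54521649921}}{206}$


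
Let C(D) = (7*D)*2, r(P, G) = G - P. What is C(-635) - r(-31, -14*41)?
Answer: -8347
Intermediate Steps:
C(D) = 14*D
C(-635) - r(-31, -14*41) = 14*(-635) - (-14*41 - 1*(-31)) = -8890 - (-574 + 31) = -8890 - 1*(-543) = -8890 + 543 = -8347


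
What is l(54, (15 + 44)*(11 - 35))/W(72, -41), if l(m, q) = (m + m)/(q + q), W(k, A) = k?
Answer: -1/1888 ≈ -0.00052966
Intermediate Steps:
l(m, q) = m/q (l(m, q) = (2*m)/((2*q)) = (2*m)*(1/(2*q)) = m/q)
l(54, (15 + 44)*(11 - 35))/W(72, -41) = (54/(((15 + 44)*(11 - 35))))/72 = (54/((59*(-24))))*(1/72) = (54/(-1416))*(1/72) = (54*(-1/1416))*(1/72) = -9/236*1/72 = -1/1888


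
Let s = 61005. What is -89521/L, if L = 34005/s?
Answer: -364081907/2267 ≈ -1.6060e+5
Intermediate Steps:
L = 2267/4067 (L = 34005/61005 = 34005*(1/61005) = 2267/4067 ≈ 0.55741)
-89521/L = -89521/2267/4067 = -89521*4067/2267 = -364081907/2267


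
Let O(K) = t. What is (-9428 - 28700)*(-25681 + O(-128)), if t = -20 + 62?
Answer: 977563792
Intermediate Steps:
t = 42
O(K) = 42
(-9428 - 28700)*(-25681 + O(-128)) = (-9428 - 28700)*(-25681 + 42) = -38128*(-25639) = 977563792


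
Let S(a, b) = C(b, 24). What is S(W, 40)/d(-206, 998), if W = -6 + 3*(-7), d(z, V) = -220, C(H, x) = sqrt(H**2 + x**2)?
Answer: -2*sqrt(34)/55 ≈ -0.21203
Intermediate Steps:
W = -27 (W = -6 - 21 = -27)
S(a, b) = sqrt(576 + b**2) (S(a, b) = sqrt(b**2 + 24**2) = sqrt(b**2 + 576) = sqrt(576 + b**2))
S(W, 40)/d(-206, 998) = sqrt(576 + 40**2)/(-220) = sqrt(576 + 1600)*(-1/220) = sqrt(2176)*(-1/220) = (8*sqrt(34))*(-1/220) = -2*sqrt(34)/55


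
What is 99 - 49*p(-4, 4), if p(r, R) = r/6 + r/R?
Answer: 542/3 ≈ 180.67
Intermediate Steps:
p(r, R) = r/6 + r/R (p(r, R) = r*(1/6) + r/R = r/6 + r/R)
99 - 49*p(-4, 4) = 99 - 49*((1/6)*(-4) - 4/4) = 99 - 49*(-2/3 - 4*1/4) = 99 - 49*(-2/3 - 1) = 99 - 49*(-5/3) = 99 + 245/3 = 542/3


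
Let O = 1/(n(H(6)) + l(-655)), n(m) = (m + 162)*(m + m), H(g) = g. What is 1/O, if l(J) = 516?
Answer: 2532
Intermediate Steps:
n(m) = 2*m*(162 + m) (n(m) = (162 + m)*(2*m) = 2*m*(162 + m))
O = 1/2532 (O = 1/(2*6*(162 + 6) + 516) = 1/(2*6*168 + 516) = 1/(2016 + 516) = 1/2532 ≈ 0.00039494)
1/O = 1/(1/2532) = 2532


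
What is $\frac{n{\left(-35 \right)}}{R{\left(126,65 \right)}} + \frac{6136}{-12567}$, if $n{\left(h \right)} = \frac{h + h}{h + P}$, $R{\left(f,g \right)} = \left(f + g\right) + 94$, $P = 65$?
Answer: $- \frac{30137}{60705} \approx -0.49645$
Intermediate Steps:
$R{\left(f,g \right)} = 94 + f + g$
$n{\left(h \right)} = \frac{2 h}{65 + h}$ ($n{\left(h \right)} = \frac{h + h}{h + 65} = \frac{2 h}{65 + h}$)
$\frac{n{\left(-35 \right)}}{R{\left(126,65 \right)}} + \frac{6136}{-12567} = \frac{2 \left(-35\right) \frac{1}{65 - 35}}{94 + 126 + 65} + \frac{6136}{-12567} = \frac{2 \left(-35\right) \frac{1}{30}}{285} + 6136 \left(- \frac{1}{12567}\right) = 2 \left(-35\right) \frac{1}{30} \cdot \frac{1}{285} - \frac{104}{213} = \left(- \frac{7}{3}\right) \frac{1}{285} - \frac{104}{213} = - \frac{7}{855} - \frac{104}{213} = - \frac{30137}{60705}$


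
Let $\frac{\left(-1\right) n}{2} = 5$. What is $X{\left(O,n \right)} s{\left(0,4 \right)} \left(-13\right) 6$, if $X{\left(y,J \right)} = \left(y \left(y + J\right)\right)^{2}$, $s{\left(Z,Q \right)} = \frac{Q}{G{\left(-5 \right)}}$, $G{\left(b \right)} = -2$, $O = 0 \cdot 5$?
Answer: $0$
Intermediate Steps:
$n = -10$ ($n = \left(-2\right) 5 = -10$)
$O = 0$
$s{\left(Z,Q \right)} = - \frac{Q}{2}$ ($s{\left(Z,Q \right)} = \frac{Q}{-2} = Q \left(- \frac{1}{2}\right) = - \frac{Q}{2}$)
$X{\left(y,J \right)} = y^{2} \left(J + y\right)^{2}$ ($X{\left(y,J \right)} = \left(y \left(J + y\right)\right)^{2} = y^{2} \left(J + y\right)^{2}$)
$X{\left(O,n \right)} s{\left(0,4 \right)} \left(-13\right) 6 = 0^{2} \left(-10 + 0\right)^{2} \left(- \frac{1}{2}\right) 4 \left(-13\right) 6 = 0 \left(-10\right)^{2} \left(-2\right) \left(-13\right) 6 = 0 \cdot 100 \cdot 26 \cdot 6 = 0 \cdot 156 = 0$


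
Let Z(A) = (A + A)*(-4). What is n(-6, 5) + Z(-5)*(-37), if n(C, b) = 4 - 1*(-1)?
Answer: -1475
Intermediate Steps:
n(C, b) = 5 (n(C, b) = 4 + 1 = 5)
Z(A) = -8*A (Z(A) = (2*A)*(-4) = -8*A)
n(-6, 5) + Z(-5)*(-37) = 5 - 8*(-5)*(-37) = 5 + 40*(-37) = 5 - 1480 = -1475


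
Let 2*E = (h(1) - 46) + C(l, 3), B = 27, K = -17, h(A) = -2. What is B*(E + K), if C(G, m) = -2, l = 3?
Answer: -1134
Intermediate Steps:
E = -25 (E = ((-2 - 46) - 2)/2 = (-48 - 2)/2 = (½)*(-50) = -25)
B*(E + K) = 27*(-25 - 17) = 27*(-42) = -1134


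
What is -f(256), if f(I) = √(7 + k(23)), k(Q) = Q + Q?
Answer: -√53 ≈ -7.2801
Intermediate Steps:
k(Q) = 2*Q
f(I) = √53 (f(I) = √(7 + 2*23) = √(7 + 46) = √53)
-f(256) = -√53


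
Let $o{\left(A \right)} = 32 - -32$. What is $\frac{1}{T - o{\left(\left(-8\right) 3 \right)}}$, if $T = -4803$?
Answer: $- \frac{1}{4867} \approx -0.00020547$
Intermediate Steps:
$o{\left(A \right)} = 64$ ($o{\left(A \right)} = 32 + 32 = 64$)
$\frac{1}{T - o{\left(\left(-8\right) 3 \right)}} = \frac{1}{-4803 - 64} = \frac{1}{-4867} = - \frac{1}{4867}$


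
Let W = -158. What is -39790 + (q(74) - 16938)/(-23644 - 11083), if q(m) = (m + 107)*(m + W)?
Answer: -125614108/3157 ≈ -39789.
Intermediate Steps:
q(m) = (-158 + m)*(107 + m) (q(m) = (m + 107)*(m - 158) = (107 + m)*(-158 + m) = (-158 + m)*(107 + m))
-39790 + (q(74) - 16938)/(-23644 - 11083) = -39790 + ((-16906 + 74² - 51*74) - 16938)/(-23644 - 11083) = -39790 + ((-16906 + 5476 - 3774) - 16938)/(-34727) = -39790 + (-15204 - 16938)*(-1/34727) = -39790 - 32142*(-1/34727) = -39790 + 2922/3157 = -125614108/3157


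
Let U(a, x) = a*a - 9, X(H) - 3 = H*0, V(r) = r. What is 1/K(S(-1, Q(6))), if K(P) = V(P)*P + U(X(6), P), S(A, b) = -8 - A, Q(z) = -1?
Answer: 1/49 ≈ 0.020408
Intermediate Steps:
X(H) = 3 (X(H) = 3 + H*0 = 3 + 0 = 3)
U(a, x) = -9 + a**2 (U(a, x) = a**2 - 9 = -9 + a**2)
K(P) = P**2 (K(P) = P*P + (-9 + 3**2) = P**2 + (-9 + 9) = P**2 + 0 = P**2)
1/K(S(-1, Q(6))) = 1/((-8 - 1*(-1))**2) = 1/((-8 + 1)**2) = 1/((-7)**2) = 1/49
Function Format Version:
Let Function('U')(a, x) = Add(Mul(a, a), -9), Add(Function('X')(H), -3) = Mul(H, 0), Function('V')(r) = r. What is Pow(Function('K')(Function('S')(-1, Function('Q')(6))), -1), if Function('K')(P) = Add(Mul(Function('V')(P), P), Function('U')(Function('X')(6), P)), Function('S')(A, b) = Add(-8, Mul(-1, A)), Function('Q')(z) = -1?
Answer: Rational(1, 49) ≈ 0.020408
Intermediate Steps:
Function('X')(H) = 3 (Function('X')(H) = Add(3, Mul(H, 0)) = Add(3, 0) = 3)
Function('U')(a, x) = Add(-9, Pow(a, 2)) (Function('U')(a, x) = Add(Pow(a, 2), -9) = Add(-9, Pow(a, 2)))
Function('K')(P) = Pow(P, 2) (Function('K')(P) = Add(Mul(P, P), Add(-9, Pow(3, 2))) = Add(Pow(P, 2), Add(-9, 9)) = Add(Pow(P, 2), 0) = Pow(P, 2))
Pow(Function('K')(Function('S')(-1, Function('Q')(6))), -1) = Pow(Pow(Add(-8, Mul(-1, -1)), 2), -1) = Pow(Pow(Add(-8, 1), 2), -1) = Pow(Pow(-7, 2), -1) = Pow(49, -1) = Rational(1, 49)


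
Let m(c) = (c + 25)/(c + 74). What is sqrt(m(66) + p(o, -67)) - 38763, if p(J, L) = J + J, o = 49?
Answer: -38763 + sqrt(9865)/10 ≈ -38753.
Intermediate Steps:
p(J, L) = 2*J
m(c) = (25 + c)/(74 + c)
sqrt(m(66) + p(o, -67)) - 38763 = sqrt((25 + 66)/(74 + 66) + 2*49) - 38763 = sqrt(91/140 + 98) - 38763 = sqrt((1/140)*91 + 98) - 38763 = sqrt(13/20 + 98) - 38763 = sqrt(1973/20) - 38763 = sqrt(9865)/10 - 38763 = -38763 + sqrt(9865)/10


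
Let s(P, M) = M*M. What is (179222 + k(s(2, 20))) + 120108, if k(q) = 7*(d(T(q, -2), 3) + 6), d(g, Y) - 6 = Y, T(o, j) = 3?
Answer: 299435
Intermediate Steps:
d(g, Y) = 6 + Y
s(P, M) = M²
k(q) = 105 (k(q) = 7*((6 + 3) + 6) = 7*(9 + 6) = 7*15 = 105)
(179222 + k(s(2, 20))) + 120108 = (179222 + 105) + 120108 = 179327 + 120108 = 299435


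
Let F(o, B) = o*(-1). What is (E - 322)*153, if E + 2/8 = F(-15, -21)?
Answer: -188037/4 ≈ -47009.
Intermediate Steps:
F(o, B) = -o
E = 59/4 (E = -¼ - 1*(-15) = -¼ + 15 = 59/4 ≈ 14.750)
(E - 322)*153 = (59/4 - 322)*153 = -1229/4*153 = -188037/4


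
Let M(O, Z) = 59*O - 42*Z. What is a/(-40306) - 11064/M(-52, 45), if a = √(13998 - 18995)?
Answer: 5532/2479 - I*√4997/40306 ≈ 2.2315 - 0.0017538*I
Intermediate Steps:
a = I*√4997 (a = √(-4997) = I*√4997 ≈ 70.689*I)
M(O, Z) = -42*Z + 59*O
a/(-40306) - 11064/M(-52, 45) = (I*√4997)/(-40306) - 11064/(-42*45 + 59*(-52)) = (I*√4997)*(-1/40306) - 11064/(-1890 - 3068) = -I*√4997/40306 - 11064/(-4958) = -I*√4997/40306 - 11064*(-1/4958) = -I*√4997/40306 + 5532/2479 = 5532/2479 - I*√4997/40306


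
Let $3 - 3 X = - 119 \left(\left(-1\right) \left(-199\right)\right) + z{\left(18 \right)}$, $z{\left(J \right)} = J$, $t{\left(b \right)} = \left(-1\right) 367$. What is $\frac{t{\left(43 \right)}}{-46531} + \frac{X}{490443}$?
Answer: $\frac{1641180389}{68462409699} \approx 0.023972$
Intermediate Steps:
$t{\left(b \right)} = -367$
$X = \frac{23666}{3}$ ($X = 1 - \frac{- 119 \left(\left(-1\right) \left(-199\right)\right) + 18}{3} = 1 - \frac{\left(-119\right) 199 + 18}{3} = 1 - \frac{-23681 + 18}{3} = 1 - - \frac{23663}{3} = 1 + \frac{23663}{3} = \frac{23666}{3} \approx 7888.7$)
$\frac{t{\left(43 \right)}}{-46531} + \frac{X}{490443} = - \frac{367}{-46531} + \frac{23666}{3 \cdot 490443} = \left(-367\right) \left(- \frac{1}{46531}\right) + \frac{23666}{3} \cdot \frac{1}{490443} = \frac{367}{46531} + \frac{23666}{1471329} = \frac{1641180389}{68462409699}$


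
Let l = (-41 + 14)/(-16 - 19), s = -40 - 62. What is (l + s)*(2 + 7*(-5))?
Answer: 116919/35 ≈ 3340.5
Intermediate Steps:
s = -102
l = 27/35 (l = -27/(-35) = -27*(-1/35) = 27/35 ≈ 0.77143)
(l + s)*(2 + 7*(-5)) = (27/35 - 102)*(2 + 7*(-5)) = -3543*(2 - 35)/35 = -3543/35*(-33) = 116919/35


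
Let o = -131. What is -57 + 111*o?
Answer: -14598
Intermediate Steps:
-57 + 111*o = -57 + 111*(-131) = -57 - 14541 = -14598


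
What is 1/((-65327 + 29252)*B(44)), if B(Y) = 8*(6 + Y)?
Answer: -1/14430000 ≈ -6.9300e-8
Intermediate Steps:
B(Y) = 48 + 8*Y
1/((-65327 + 29252)*B(44)) = 1/((-65327 + 29252)*(48 + 8*44)) = 1/((-36075)*(48 + 352)) = -1/36075/400 = -1/36075*1/400 = -1/14430000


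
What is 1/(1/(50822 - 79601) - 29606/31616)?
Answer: -454938432/426031345 ≈ -1.0679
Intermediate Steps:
1/(1/(50822 - 79601) - 29606/31616) = 1/(1/(-28779) - 29606*1/31616) = 1/(-1/28779 - 14803/15808) = 1/(-426031345/454938432) = -454938432/426031345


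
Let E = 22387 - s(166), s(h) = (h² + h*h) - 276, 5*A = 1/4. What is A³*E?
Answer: -32449/8000 ≈ -4.0561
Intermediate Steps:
A = 1/20 (A = (1/4)/5 = (1*(¼))/5 = (⅕)*(¼) = 1/20 ≈ 0.050000)
s(h) = -276 + 2*h² (s(h) = (h² + h²) - 276 = 2*h² - 276 = -276 + 2*h²)
E = -32449 (E = 22387 - (-276 + 2*166²) = 22387 - (-276 + 2*27556) = 22387 - (-276 + 55112) = 22387 - 1*54836 = 22387 - 54836 = -32449)
A³*E = (1/20)³*(-32449) = (1/8000)*(-32449) = -32449/8000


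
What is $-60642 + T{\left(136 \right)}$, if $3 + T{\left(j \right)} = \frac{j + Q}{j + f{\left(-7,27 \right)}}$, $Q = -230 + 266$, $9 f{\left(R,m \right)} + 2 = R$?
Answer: $- \frac{8186903}{135} \approx -60644.0$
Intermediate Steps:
$f{\left(R,m \right)} = - \frac{2}{9} + \frac{R}{9}$
$Q = 36$
$T{\left(j \right)} = -3 + \frac{36 + j}{-1 + j}$ ($T{\left(j \right)} = -3 + \frac{j + 36}{j + \left(- \frac{2}{9} + \frac{1}{9} \left(-7\right)\right)} = -3 + \frac{36 + j}{j - 1} = -3 + \frac{36 + j}{-1 + j}$)
$-60642 + T{\left(136 \right)} = -60642 + \frac{39 - 272}{-1 + 136} = -60642 + \frac{39 - 272}{135} = -60642 + \frac{1}{135} \left(-233\right) = -60642 - \frac{233}{135} = - \frac{8186903}{135}$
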